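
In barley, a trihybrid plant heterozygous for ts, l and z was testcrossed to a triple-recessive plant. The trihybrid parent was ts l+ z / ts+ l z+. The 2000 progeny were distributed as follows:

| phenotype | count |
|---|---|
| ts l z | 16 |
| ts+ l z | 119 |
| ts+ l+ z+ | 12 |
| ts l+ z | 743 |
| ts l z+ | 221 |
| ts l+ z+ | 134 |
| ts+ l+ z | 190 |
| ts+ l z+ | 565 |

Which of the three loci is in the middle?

l

The two rarest classes, ts l z and ts+ l+ z+, are the double crossovers. Comparing them with the parentals, only the l allele has switched, so l is the middle locus and the order is z – l – ts.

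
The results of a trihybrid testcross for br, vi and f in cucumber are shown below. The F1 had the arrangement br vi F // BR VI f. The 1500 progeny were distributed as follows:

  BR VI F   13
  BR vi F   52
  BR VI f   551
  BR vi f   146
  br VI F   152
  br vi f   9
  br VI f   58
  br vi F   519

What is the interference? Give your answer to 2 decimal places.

0.22

The two rarest classes, br vi f and BR VI F, are the double crossovers. Comparing them with the parentals, only the f allele has switched, so f is the middle locus and the order is br – f – vi.
br–f: (110 + 22)/1500 = 0.0880; f–vi: (298 + 22)/1500 = 0.2133.
Expected DCO frequency = 0.0880 × 0.2133 ≈ 0.01877; observed = 22/1500 ≈ 0.01467.
Coefficient of coincidence = 0.01467/0.01877 ≈ 0.78; interference = 1 − 0.78 = 0.22.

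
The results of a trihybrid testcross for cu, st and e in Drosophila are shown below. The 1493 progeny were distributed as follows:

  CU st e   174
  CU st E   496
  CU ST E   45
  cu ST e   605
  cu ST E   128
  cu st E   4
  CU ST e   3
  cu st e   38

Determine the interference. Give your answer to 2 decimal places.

0.62

The two most frequent reciprocal classes, CU st E and cu ST e, are the parental types, so the F1 was CU st E / cu ST e.
The two rarest classes, cu st E and CU ST e, are the double crossovers. Comparing them with the parentals, only the cu allele has switched, so cu is the middle locus and the order is st – cu – e.
st–cu: (83 + 7)/1493 = 0.0603; cu–e: (302 + 7)/1493 = 0.2070.
Expected DCO frequency = 0.0603 × 0.2070 ≈ 0.01248; observed = 7/1493 ≈ 0.00469.
Coefficient of coincidence = 0.00469/0.01248 ≈ 0.38; interference = 1 − 0.38 = 0.62.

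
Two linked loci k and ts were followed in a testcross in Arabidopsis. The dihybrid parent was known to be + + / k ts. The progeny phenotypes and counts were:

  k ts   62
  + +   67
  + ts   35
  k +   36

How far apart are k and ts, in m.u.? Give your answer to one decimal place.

The recombinant classes are + ts and k +: 35 + 36 = 71.
Recombination frequency = 71/200 = 0.3550 ≈ 35.5%, i.e. 35.5 m.u.

35.5 m.u.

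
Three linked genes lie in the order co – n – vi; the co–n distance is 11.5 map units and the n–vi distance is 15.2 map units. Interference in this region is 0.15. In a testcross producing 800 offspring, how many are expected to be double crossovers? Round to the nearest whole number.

12

Map distances give recombination frequencies of 0.115 and 0.152 for the two intervals.
With interference 0.15 (so coincidence = 0.85), expected double-crossover frequency = 0.115 × 0.152 × 0.85 = 0.01486.
Expected number = 0.01486 × 800 = 11.89 ≈ 12.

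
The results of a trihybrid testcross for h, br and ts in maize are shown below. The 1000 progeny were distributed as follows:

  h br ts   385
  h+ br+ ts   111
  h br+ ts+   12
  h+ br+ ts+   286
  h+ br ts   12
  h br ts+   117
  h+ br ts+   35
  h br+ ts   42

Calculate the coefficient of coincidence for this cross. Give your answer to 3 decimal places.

The two most frequent reciprocal classes, h+ br+ ts+ and h br ts, are the parental types, so the F1 was h+ br+ ts+ / h br ts.
The two rarest classes, h br+ ts+ and h+ br ts, are the double crossovers. Comparing them with the parentals, only the h allele has switched, so h is the middle locus and the order is br – h – ts.
br–h: (77 + 24)/1000 = 0.1010; h–ts: (228 + 24)/1000 = 0.2520.
Expected DCO frequency = 0.1010 × 0.2520 ≈ 0.02545; observed = 24/1000 ≈ 0.02400.
Coefficient of coincidence = 0.02400/0.02545 ≈ 0.943.

0.943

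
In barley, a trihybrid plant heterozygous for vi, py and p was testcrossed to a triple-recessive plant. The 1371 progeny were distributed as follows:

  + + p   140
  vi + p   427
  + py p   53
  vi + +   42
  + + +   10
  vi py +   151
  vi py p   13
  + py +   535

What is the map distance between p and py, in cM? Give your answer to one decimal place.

8.6 cM

The two most frequent reciprocal classes, + py + and vi + p, are the parental types, so the F1 was + py + / vi + p.
The two rarest classes, + + + and vi py p, are the double crossovers. Comparing them with the parentals, only the py allele has switched, so py is the middle locus and the order is vi – py – p.
Crossovers in the py–p interval produce the single-crossover classes + py p and vi + + (53 + 42 = 95) plus the double crossovers (23).
RF(py–p) = (95 + 23) / 1371 = 118/1371 = 0.0861 → 8.6 cM.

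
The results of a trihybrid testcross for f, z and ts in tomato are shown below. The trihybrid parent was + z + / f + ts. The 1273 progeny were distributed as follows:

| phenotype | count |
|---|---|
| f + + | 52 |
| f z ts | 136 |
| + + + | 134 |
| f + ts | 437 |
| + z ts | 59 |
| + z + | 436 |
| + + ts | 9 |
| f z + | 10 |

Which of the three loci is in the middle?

f

The two rarest classes, f z + and + + ts, are the double crossovers. Comparing them with the parentals, only the f allele has switched, so f is the middle locus and the order is ts – f – z.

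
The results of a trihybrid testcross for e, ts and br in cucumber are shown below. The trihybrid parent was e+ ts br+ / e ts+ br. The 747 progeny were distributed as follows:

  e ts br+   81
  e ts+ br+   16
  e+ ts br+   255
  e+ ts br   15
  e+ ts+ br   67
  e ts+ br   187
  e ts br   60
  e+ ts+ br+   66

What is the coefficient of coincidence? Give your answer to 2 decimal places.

0.82

The two rarest classes, e+ ts br and e ts+ br+, are the double crossovers. Comparing them with the parentals, only the br allele has switched, so br is the middle locus and the order is ts – br – e.
ts–br: (126 + 31)/747 = 0.2102; br–e: (148 + 31)/747 = 0.2396.
Expected DCO frequency = 0.2102 × 0.2396 ≈ 0.05036; observed = 31/747 ≈ 0.04150.
Coefficient of coincidence = 0.04150/0.05036 ≈ 0.82.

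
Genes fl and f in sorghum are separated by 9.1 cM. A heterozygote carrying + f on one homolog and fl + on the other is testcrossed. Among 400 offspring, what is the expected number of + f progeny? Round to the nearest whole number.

182

A map distance of 9.1 cM corresponds to a recombination frequency of 0.091.
The F1 is + f / fl +, so + f is a parental gamete class with expected frequency (1 − r)/2 = 0.909/2 = 0.4545.
Expected number = 0.4545 × 400 = 181.80 ≈ 182.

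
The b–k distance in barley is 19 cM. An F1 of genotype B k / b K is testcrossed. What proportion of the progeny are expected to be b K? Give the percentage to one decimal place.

A map distance of 19 cM corresponds to a recombination frequency of 0.190.
The F1 is B k / b K, so b K is a parental gamete class with expected frequency (1 − r)/2 = 0.810/2 = 0.4050.
That is 0.4050 = 40.5% of the progeny.

40.5%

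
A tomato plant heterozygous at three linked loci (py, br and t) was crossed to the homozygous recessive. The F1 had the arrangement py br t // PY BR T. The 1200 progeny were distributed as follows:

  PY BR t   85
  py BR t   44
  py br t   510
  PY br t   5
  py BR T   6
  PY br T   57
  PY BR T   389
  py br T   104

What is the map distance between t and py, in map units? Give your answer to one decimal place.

The two rarest classes, PY br t and py BR T, are the double crossovers. Comparing them with the parentals, only the py allele has switched, so py is the middle locus and the order is br – py – t.
Crossovers in the py–t interval produce the single-crossover classes py br T and PY BR t (104 + 85 = 189) plus the double crossovers (11).
RF(py–t) = (189 + 11) / 1200 = 200/1200 = 0.1667 → 16.7 map units.

16.7 map units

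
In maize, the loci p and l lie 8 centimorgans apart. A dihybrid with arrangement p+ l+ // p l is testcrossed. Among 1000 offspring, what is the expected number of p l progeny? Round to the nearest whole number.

A map distance of 8 centimorgans corresponds to a recombination frequency of 0.080.
The F1 is p+ l+ / p l, so p l is a parental gamete class with expected frequency (1 − r)/2 = 0.920/2 = 0.4600.
Expected number = 0.4600 × 1000 = 460.00 ≈ 460.

460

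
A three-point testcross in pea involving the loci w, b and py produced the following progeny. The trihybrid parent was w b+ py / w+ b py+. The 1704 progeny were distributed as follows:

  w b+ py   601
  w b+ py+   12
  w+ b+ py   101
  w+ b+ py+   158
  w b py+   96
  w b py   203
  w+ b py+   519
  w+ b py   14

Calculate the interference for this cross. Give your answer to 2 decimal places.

0.49

The two rarest classes, w b+ py+ and w+ b py, are the double crossovers. Comparing them with the parentals, only the py allele has switched, so py is the middle locus and the order is b – py – w.
b–py: (361 + 26)/1704 = 0.2271; py–w: (197 + 26)/1704 = 0.1309.
Expected DCO frequency = 0.2271 × 0.1309 ≈ 0.02973; observed = 26/1704 ≈ 0.01526.
Coefficient of coincidence = 0.01526/0.02973 ≈ 0.51; interference = 1 − 0.51 = 0.49.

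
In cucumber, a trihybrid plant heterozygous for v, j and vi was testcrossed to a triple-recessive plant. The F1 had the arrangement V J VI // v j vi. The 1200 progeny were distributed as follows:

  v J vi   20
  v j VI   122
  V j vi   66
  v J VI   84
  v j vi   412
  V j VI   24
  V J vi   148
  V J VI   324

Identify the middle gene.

j

The two rarest classes, V j VI and v J vi, are the double crossovers. Comparing them with the parentals, only the j allele has switched, so j is the middle locus and the order is vi – j – v.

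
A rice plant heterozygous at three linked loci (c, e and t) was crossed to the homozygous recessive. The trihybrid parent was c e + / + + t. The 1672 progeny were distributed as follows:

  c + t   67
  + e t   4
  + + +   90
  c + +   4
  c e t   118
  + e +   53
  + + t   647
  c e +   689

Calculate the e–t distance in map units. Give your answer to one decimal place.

The two rarest classes, c + + and + e t, are the double crossovers. Comparing them with the parentals, only the e allele has switched, so e is the middle locus and the order is c – e – t.
Crossovers in the e–t interval produce the single-crossover classes c e t and + + + (118 + 90 = 208) plus the double crossovers (8).
RF(e–t) = (208 + 8) / 1672 = 216/1672 = 0.1292 → 12.9 map units.

12.9 map units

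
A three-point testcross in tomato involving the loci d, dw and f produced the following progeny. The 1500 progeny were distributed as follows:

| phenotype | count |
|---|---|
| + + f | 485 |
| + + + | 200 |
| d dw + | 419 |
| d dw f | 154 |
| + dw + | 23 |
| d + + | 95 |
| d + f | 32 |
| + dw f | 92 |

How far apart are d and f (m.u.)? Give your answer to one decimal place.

27.3 m.u.

The two most frequent reciprocal classes, + + f and d dw +, are the parental types, so the F1 was + + f / d dw +.
The two rarest classes, d + f and + dw +, are the double crossovers. Comparing them with the parentals, only the d allele has switched, so d is the middle locus and the order is f – d – dw.
Crossovers in the f–d interval produce the single-crossover classes + + + and d dw f (200 + 154 = 354) plus the double crossovers (55).
RF(f–d) = (354 + 55) / 1500 = 409/1500 = 0.2727 → 27.3 m.u.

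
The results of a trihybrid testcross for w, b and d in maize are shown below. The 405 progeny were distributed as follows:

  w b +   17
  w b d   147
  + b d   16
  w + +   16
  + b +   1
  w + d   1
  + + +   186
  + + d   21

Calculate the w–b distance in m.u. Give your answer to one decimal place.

The two most frequent reciprocal classes, + + + and w b d, are the parental types, so the F1 was + + + / w b d.
The two rarest classes, + b + and w + d, are the double crossovers. Comparing them with the parentals, only the b allele has switched, so b is the middle locus and the order is d – b – w.
Crossovers in the b–w interval produce the single-crossover classes w + + and + b d (16 + 16 = 32) plus the double crossovers (2).
RF(b–w) = (32 + 2) / 405 = 34/405 = 0.0840 → 8.4 m.u.

8.4 m.u.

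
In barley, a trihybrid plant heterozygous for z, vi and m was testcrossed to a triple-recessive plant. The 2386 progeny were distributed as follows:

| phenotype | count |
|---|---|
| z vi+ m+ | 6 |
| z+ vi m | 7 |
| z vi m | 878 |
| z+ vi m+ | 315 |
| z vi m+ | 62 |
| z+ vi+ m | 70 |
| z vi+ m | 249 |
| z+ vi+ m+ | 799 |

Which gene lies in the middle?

The two most frequent reciprocal classes, z vi m and z+ vi+ m+, are the parental types, so the F1 was z vi m / z+ vi+ m+.
The two rarest classes, z+ vi m and z vi+ m+, are the double crossovers. Comparing them with the parentals, only the z allele has switched, so z is the middle locus and the order is m – z – vi.

z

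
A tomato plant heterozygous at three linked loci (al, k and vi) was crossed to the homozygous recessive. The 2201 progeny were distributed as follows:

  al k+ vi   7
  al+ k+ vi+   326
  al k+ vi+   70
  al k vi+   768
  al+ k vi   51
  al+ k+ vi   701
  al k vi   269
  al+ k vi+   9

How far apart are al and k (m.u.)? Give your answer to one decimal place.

6.2 m.u.

The two most frequent reciprocal classes, al+ k+ vi and al k vi+, are the parental types, so the F1 was al+ k+ vi / al k vi+.
The two rarest classes, al k+ vi and al+ k vi+, are the double crossovers. Comparing them with the parentals, only the al allele has switched, so al is the middle locus and the order is vi – al – k.
Crossovers in the al–k interval produce the single-crossover classes al+ k vi and al k+ vi+ (51 + 70 = 121) plus the double crossovers (16).
RF(al–k) = (121 + 16) / 2201 = 137/2201 = 0.0622 → 6.2 m.u.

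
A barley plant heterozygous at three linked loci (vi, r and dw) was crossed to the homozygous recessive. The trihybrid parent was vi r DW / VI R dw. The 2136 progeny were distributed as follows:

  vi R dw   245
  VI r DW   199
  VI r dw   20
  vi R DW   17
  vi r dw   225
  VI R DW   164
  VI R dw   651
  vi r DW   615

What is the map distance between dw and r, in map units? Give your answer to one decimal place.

19.9 map units

The two rarest classes, vi R DW and VI r dw, are the double crossovers. Comparing them with the parentals, only the r allele has switched, so r is the middle locus and the order is dw – r – vi.
Crossovers in the dw–r interval produce the single-crossover classes vi r dw and VI R DW (225 + 164 = 389) plus the double crossovers (37).
RF(dw–r) = (389 + 37) / 2136 = 426/2136 = 0.1994 → 19.9 map units.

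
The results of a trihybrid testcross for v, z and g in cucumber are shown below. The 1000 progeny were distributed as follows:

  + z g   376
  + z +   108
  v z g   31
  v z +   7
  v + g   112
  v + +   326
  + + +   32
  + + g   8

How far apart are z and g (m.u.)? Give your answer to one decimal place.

23.5 m.u.

The two most frequent reciprocal classes, v + + and + z g, are the parental types, so the F1 was v + + / + z g.
The two rarest classes, v z + and + + g, are the double crossovers. Comparing them with the parentals, only the z allele has switched, so z is the middle locus and the order is v – z – g.
Crossovers in the z–g interval produce the single-crossover classes v + g and + z + (112 + 108 = 220) plus the double crossovers (15).
RF(z–g) = (220 + 15) / 1000 = 235/1000 = 0.2350 → 23.5 m.u.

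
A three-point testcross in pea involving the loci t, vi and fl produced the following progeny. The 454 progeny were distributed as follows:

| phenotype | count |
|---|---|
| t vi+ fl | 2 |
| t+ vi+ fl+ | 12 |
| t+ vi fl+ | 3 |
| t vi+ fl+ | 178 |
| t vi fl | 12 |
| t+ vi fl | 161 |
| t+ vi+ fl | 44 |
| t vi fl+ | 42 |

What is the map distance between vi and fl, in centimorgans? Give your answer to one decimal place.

The two most frequent reciprocal classes, t vi+ fl+ and t+ vi fl, are the parental types, so the F1 was t vi+ fl+ / t+ vi fl.
The two rarest classes, t vi+ fl and t+ vi fl+, are the double crossovers. Comparing them with the parentals, only the fl allele has switched, so fl is the middle locus and the order is vi – fl – t.
Crossovers in the vi–fl interval produce the single-crossover classes t vi fl+ and t+ vi+ fl (42 + 44 = 86) plus the double crossovers (5).
RF(vi–fl) = (86 + 5) / 454 = 91/454 = 0.2004 → 20.0 centimorgans.

20.0 centimorgans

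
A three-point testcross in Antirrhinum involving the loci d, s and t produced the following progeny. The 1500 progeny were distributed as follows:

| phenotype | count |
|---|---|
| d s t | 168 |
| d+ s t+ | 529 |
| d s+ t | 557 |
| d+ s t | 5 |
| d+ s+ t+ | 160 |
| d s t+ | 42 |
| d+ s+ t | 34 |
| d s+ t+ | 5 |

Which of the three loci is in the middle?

t

The two most frequent reciprocal classes, d s+ t and d+ s t+, are the parental types, so the F1 was d s+ t / d+ s t+.
The two rarest classes, d s+ t+ and d+ s t, are the double crossovers. Comparing them with the parentals, only the t allele has switched, so t is the middle locus and the order is d – t – s.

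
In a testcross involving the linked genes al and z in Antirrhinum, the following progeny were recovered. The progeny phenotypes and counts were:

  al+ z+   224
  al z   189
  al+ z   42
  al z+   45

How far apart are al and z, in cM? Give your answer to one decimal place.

The two most frequent classes, al+ z+ (224) and al z (189), are the parental types, so the F1 was al+ z+ / al z.
The recombinant classes are al+ z and al z+: 42 + 45 = 87.
Recombination frequency = 87/500 = 0.1740 ≈ 17.4%, i.e. 17.4 cM.

17.4 cM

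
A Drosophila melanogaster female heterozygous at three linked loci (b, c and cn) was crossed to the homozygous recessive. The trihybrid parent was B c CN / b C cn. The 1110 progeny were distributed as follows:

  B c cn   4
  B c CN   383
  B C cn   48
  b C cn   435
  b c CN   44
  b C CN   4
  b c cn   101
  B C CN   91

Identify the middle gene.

The two rarest classes, B c cn and b C CN, are the double crossovers. Comparing them with the parentals, only the cn allele has switched, so cn is the middle locus and the order is c – cn – b.

cn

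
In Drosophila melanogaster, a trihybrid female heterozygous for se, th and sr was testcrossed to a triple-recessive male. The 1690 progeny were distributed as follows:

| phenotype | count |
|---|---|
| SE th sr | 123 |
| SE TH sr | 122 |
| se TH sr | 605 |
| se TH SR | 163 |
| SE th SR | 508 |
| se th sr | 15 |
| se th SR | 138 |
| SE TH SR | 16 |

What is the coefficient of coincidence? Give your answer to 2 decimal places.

The two most frequent reciprocal classes, se TH sr and SE th SR, are the parental types, so the F1 was se TH sr / SE th SR.
The two rarest classes, se th sr and SE TH SR, are the double crossovers. Comparing them with the parentals, only the th allele has switched, so th is the middle locus and the order is se – th – sr.
se–th: (260 + 31)/1690 = 0.1722; th–sr: (286 + 31)/1690 = 0.1876.
Expected DCO frequency = 0.1722 × 0.1876 ≈ 0.03230; observed = 31/1690 ≈ 0.01834.
Coefficient of coincidence = 0.01834/0.03230 ≈ 0.57.

0.57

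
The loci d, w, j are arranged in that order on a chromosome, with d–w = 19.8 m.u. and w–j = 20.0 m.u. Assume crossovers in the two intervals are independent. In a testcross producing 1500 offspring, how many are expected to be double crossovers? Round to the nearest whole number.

59

Map distances give recombination frequencies of 0.198 and 0.200 for the two intervals.
With no interference, expected double-crossover frequency = 0.198 × 0.200 = 0.03960.
Expected number = 0.03960 × 1500 = 59.40 ≈ 59.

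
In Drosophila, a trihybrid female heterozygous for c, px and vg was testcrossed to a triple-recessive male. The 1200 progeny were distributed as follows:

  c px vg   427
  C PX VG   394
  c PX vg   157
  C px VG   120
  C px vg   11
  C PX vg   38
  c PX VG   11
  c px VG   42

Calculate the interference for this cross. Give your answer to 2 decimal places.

0.13

The two most frequent reciprocal classes, c px vg and C PX VG, are the parental types, so the F1 was c px vg / C PX VG.
The two rarest classes, C px vg and c PX VG, are the double crossovers. Comparing them with the parentals, only the c allele has switched, so c is the middle locus and the order is vg – c – px.
vg–c: (80 + 22)/1200 = 0.0850; c–px: (277 + 22)/1200 = 0.2492.
Expected DCO frequency = 0.0850 × 0.2492 ≈ 0.02118; observed = 22/1200 ≈ 0.01833.
Coefficient of coincidence = 0.01833/0.02118 ≈ 0.87; interference = 1 − 0.87 = 0.13.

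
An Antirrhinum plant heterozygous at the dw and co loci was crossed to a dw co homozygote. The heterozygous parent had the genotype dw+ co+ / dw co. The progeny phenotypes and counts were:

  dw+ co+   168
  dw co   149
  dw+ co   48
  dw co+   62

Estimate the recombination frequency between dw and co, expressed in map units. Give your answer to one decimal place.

The recombinant classes are dw+ co and dw co+: 48 + 62 = 110.
Recombination frequency = 110/427 = 0.2576 ≈ 25.8%, i.e. 25.8 map units.

25.8 map units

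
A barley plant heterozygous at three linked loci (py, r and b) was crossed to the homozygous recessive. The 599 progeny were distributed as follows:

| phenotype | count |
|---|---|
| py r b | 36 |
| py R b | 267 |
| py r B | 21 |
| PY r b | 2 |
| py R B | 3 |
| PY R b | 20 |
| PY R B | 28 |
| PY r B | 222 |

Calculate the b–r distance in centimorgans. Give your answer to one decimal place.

The two most frequent reciprocal classes, py R b and PY r B, are the parental types, so the F1 was py R b / PY r B.
The two rarest classes, py R B and PY r b, are the double crossovers. Comparing them with the parentals, only the b allele has switched, so b is the middle locus and the order is py – b – r.
Crossovers in the b–r interval produce the single-crossover classes py r b and PY R B (36 + 28 = 64) plus the double crossovers (5).
RF(b–r) = (64 + 5) / 599 = 69/599 = 0.1152 → 11.5 centimorgans.

11.5 centimorgans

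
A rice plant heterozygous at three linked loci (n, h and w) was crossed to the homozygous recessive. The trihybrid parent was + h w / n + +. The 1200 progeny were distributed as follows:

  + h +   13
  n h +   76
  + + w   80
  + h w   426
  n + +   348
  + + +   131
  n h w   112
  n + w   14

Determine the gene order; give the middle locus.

w

The two rarest classes, + h + and n + w, are the double crossovers. Comparing them with the parentals, only the w allele has switched, so w is the middle locus and the order is h – w – n.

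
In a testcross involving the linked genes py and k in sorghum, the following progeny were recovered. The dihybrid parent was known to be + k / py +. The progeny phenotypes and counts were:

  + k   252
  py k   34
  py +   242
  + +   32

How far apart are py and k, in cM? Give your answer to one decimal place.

11.8 cM

The recombinant classes are + + and py k: 32 + 34 = 66.
Recombination frequency = 66/560 = 0.1179 ≈ 11.8%, i.e. 11.8 cM.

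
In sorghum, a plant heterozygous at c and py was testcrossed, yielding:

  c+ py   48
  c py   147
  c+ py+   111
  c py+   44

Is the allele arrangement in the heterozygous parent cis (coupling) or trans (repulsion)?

The two most frequent classes are c+ py+ (111) and c py (147); these are the parental (non-recombinant) types.
So the F1 carried c+ py+ on one chromosome and c py on the other — the recessive alleles are on the same chromosome (cis / coupling).

cis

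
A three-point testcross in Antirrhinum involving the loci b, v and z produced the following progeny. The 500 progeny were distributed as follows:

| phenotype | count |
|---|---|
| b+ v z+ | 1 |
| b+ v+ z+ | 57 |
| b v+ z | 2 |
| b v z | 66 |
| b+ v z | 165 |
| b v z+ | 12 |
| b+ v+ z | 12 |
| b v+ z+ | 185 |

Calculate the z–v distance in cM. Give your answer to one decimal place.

The two most frequent reciprocal classes, b v+ z+ and b+ v z, are the parental types, so the F1 was b v+ z+ / b+ v z.
The two rarest classes, b v+ z and b+ v z+, are the double crossovers. Comparing them with the parentals, only the z allele has switched, so z is the middle locus and the order is v – z – b.
Crossovers in the v–z interval produce the single-crossover classes b v z+ and b+ v+ z (12 + 12 = 24) plus the double crossovers (3).
RF(v–z) = (24 + 3) / 500 = 27/500 = 0.0540 → 5.4 cM.

5.4 cM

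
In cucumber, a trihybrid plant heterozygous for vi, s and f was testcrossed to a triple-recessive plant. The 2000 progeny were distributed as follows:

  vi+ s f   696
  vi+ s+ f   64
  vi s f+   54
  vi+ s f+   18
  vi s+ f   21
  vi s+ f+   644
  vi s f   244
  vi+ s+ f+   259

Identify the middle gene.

The two most frequent reciprocal classes, vi s+ f+ and vi+ s f, are the parental types, so the F1 was vi s+ f+ / vi+ s f.
The two rarest classes, vi s+ f and vi+ s f+, are the double crossovers. Comparing them with the parentals, only the f allele has switched, so f is the middle locus and the order is vi – f – s.

f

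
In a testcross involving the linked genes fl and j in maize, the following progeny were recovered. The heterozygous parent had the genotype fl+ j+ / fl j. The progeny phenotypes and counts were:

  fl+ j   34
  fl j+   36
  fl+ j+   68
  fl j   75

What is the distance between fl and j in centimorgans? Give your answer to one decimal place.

The recombinant classes are fl+ j and fl j+: 34 + 36 = 70.
Recombination frequency = 70/213 = 0.3286 ≈ 32.9%, i.e. 32.9 centimorgans.

32.9 centimorgans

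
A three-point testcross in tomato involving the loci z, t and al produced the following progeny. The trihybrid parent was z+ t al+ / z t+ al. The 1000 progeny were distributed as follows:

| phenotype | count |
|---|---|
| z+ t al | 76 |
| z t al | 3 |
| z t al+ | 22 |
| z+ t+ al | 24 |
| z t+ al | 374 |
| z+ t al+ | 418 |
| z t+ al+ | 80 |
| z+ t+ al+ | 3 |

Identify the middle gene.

t

The two rarest classes, z+ t+ al+ and z t al, are the double crossovers. Comparing them with the parentals, only the t allele has switched, so t is the middle locus and the order is al – t – z.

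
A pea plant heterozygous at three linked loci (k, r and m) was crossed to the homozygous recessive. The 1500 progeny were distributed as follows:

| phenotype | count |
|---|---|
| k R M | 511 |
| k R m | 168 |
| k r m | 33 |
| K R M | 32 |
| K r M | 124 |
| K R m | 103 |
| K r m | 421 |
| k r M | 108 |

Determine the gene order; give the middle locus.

The two most frequent reciprocal classes, k R M and K r m, are the parental types, so the F1 was k R M / K r m.
The two rarest classes, K R M and k r m, are the double crossovers. Comparing them with the parentals, only the k allele has switched, so k is the middle locus and the order is r – k – m.

k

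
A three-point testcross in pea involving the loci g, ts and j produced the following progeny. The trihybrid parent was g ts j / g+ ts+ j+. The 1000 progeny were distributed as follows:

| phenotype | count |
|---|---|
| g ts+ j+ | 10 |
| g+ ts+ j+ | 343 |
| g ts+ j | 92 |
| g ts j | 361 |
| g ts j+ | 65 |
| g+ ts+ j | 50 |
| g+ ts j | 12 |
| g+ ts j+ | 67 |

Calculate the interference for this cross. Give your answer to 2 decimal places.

0.11

The two rarest classes, g+ ts j and g ts+ j+, are the double crossovers. Comparing them with the parentals, only the g allele has switched, so g is the middle locus and the order is ts – g – j.
ts–g: (159 + 22)/1000 = 0.1810; g–j: (115 + 22)/1000 = 0.1370.
Expected DCO frequency = 0.1810 × 0.1370 ≈ 0.02480; observed = 22/1000 ≈ 0.02200.
Coefficient of coincidence = 0.02200/0.02480 ≈ 0.89; interference = 1 − 0.89 = 0.11.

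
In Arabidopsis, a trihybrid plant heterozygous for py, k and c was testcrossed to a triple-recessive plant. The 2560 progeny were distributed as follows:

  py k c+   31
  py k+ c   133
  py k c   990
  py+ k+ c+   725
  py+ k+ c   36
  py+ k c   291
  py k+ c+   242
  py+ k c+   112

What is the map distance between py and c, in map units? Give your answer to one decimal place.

23.4 map units

The two most frequent reciprocal classes, py k c and py+ k+ c+, are the parental types, so the F1 was py k c / py+ k+ c+.
The two rarest classes, py k c+ and py+ k+ c, are the double crossovers. Comparing them with the parentals, only the c allele has switched, so c is the middle locus and the order is k – c – py.
Crossovers in the c–py interval produce the single-crossover classes py+ k c and py k+ c+ (291 + 242 = 533) plus the double crossovers (67).
RF(c–py) = (533 + 67) / 2560 = 600/2560 = 0.2344 → 23.4 map units.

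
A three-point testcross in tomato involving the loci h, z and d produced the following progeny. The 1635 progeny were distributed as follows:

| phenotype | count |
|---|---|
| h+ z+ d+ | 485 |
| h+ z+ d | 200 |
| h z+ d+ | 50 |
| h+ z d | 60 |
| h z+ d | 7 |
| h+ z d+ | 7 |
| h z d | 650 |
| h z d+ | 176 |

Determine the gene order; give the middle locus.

z

The two most frequent reciprocal classes, h+ z+ d+ and h z d, are the parental types, so the F1 was h+ z+ d+ / h z d.
The two rarest classes, h+ z d+ and h z+ d, are the double crossovers. Comparing them with the parentals, only the z allele has switched, so z is the middle locus and the order is h – z – d.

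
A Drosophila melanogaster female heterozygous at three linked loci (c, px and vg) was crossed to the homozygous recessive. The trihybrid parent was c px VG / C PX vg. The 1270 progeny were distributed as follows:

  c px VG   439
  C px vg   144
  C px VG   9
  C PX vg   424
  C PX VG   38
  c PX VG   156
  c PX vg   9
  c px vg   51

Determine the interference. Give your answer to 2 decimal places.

0.33

The two rarest classes, C px VG and c PX vg, are the double crossovers. Comparing them with the parentals, only the c allele has switched, so c is the middle locus and the order is px – c – vg.
px–c: (300 + 18)/1270 = 0.2504; c–vg: (89 + 18)/1270 = 0.0843.
Expected DCO frequency = 0.2504 × 0.0843 ≈ 0.02111; observed = 18/1270 ≈ 0.01417.
Coefficient of coincidence = 0.01417/0.02111 ≈ 0.67; interference = 1 − 0.67 = 0.33.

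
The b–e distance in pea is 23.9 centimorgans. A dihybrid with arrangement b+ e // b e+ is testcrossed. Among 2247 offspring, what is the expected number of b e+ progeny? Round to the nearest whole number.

855

A map distance of 23.9 centimorgans corresponds to a recombination frequency of 0.239.
The F1 is b+ e / b e+, so b e+ is a parental gamete class with expected frequency (1 − r)/2 = 0.761/2 = 0.3805.
Expected number = 0.3805 × 2247 = 854.98 ≈ 855.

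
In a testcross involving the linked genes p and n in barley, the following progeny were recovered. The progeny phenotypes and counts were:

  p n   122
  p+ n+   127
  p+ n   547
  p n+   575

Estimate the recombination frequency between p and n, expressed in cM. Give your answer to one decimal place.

18.2 cM

The two most frequent classes, p+ n (547) and p n+ (575), are the parental types, so the F1 was p+ n / p n+.
The recombinant classes are p+ n+ and p n: 127 + 122 = 249.
Recombination frequency = 249/1371 = 0.1816 ≈ 18.2%, i.e. 18.2 cM.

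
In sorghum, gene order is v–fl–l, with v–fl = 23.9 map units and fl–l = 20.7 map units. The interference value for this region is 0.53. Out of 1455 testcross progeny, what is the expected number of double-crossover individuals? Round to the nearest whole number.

34

Map distances give recombination frequencies of 0.239 and 0.207 for the two intervals.
With interference 0.53 (so coincidence = 0.47), expected double-crossover frequency = 0.239 × 0.207 × 0.47 = 0.02325.
Expected number = 0.02325 × 1455 = 33.83 ≈ 34.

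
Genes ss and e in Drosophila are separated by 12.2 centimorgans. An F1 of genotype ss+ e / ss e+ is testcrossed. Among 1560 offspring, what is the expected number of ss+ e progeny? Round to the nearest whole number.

A map distance of 12.2 centimorgans corresponds to a recombination frequency of 0.122.
The F1 is ss+ e / ss e+, so ss+ e is a parental gamete class with expected frequency (1 − r)/2 = 0.878/2 = 0.4390.
Expected number = 0.4390 × 1560 = 684.84 ≈ 685.

685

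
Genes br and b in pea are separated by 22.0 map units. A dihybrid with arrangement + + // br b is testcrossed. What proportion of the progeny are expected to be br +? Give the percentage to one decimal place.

11.0%

A map distance of 22.0 map units corresponds to a recombination frequency of 0.220.
The F1 is + + / br b, so br + is a recombinant gamete class with expected frequency r/2 = 0.220/2 = 0.1100.
That is 0.1100 = 11.0% of the progeny.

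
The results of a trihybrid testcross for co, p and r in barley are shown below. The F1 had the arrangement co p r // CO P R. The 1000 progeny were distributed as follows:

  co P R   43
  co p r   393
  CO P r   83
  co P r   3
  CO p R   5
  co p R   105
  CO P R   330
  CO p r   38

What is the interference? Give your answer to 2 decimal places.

0.54

The two rarest classes, co P r and CO p R, are the double crossovers. Comparing them with the parentals, only the p allele has switched, so p is the middle locus and the order is co – p – r.
co–p: (81 + 8)/1000 = 0.0890; p–r: (188 + 8)/1000 = 0.1960.
Expected DCO frequency = 0.0890 × 0.1960 ≈ 0.01744; observed = 8/1000 ≈ 0.00800.
Coefficient of coincidence = 0.00800/0.01744 ≈ 0.46; interference = 1 − 0.46 = 0.54.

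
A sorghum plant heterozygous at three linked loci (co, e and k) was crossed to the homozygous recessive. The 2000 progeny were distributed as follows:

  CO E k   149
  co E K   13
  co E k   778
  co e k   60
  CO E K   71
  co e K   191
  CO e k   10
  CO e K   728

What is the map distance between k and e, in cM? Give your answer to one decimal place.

The two most frequent reciprocal classes, CO e K and co E k, are the parental types, so the F1 was CO e K / co E k.
The two rarest classes, CO e k and co E K, are the double crossovers. Comparing them with the parentals, only the k allele has switched, so k is the middle locus and the order is co – k – e.
Crossovers in the k–e interval produce the single-crossover classes CO E K and co e k (71 + 60 = 131) plus the double crossovers (23).
RF(k–e) = (131 + 23) / 2000 = 154/2000 = 0.0770 → 7.7 cM.

7.7 cM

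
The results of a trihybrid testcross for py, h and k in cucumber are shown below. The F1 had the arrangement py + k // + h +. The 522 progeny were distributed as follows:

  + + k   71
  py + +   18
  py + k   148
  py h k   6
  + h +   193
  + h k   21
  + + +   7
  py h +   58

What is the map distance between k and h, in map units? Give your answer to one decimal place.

The two rarest classes, py h k and + + +, are the double crossovers. Comparing them with the parentals, only the h allele has switched, so h is the middle locus and the order is py – h – k.
Crossovers in the h–k interval produce the single-crossover classes py + + and + h k (18 + 21 = 39) plus the double crossovers (13).
RF(h–k) = (39 + 13) / 522 = 52/522 = 0.0996 → 10.0 map units.

10.0 map units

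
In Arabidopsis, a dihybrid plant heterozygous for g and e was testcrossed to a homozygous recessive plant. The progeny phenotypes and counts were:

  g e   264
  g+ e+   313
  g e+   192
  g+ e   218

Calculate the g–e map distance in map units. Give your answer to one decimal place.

41.5 map units

The two most frequent classes, g+ e+ (313) and g e (264), are the parental types, so the F1 was g+ e+ / g e.
The recombinant classes are g+ e and g e+: 218 + 192 = 410.
Recombination frequency = 410/987 = 0.4154 ≈ 41.5%, i.e. 41.5 map units.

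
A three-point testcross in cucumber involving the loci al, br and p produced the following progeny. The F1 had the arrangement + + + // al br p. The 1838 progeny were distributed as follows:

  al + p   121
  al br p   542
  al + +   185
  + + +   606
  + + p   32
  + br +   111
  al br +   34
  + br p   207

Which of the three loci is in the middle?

p

The two rarest classes, + + p and al br +, are the double crossovers. Comparing them with the parentals, only the p allele has switched, so p is the middle locus and the order is br – p – al.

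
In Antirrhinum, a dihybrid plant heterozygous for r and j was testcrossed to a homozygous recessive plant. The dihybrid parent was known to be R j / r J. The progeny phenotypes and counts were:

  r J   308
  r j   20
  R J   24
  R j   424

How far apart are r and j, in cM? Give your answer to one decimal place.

The recombinant classes are R J and r j: 24 + 20 = 44.
Recombination frequency = 44/776 = 0.0567 ≈ 5.7%, i.e. 5.7 cM.

5.7 cM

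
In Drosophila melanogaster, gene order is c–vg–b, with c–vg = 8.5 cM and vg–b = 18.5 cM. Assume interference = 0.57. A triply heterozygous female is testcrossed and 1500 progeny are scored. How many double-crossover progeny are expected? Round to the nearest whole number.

Map distances give recombination frequencies of 0.085 and 0.185 for the two intervals.
With interference 0.57 (so coincidence = 0.43), expected double-crossover frequency = 0.085 × 0.185 × 0.43 = 0.00676.
Expected number = 0.00676 × 1500 = 10.14 ≈ 10.

10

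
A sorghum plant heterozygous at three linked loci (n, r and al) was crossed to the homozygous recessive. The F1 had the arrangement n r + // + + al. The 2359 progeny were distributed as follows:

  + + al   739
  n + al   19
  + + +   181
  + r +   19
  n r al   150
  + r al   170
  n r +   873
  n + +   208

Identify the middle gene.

n

The two rarest classes, + r + and n + al, are the double crossovers. Comparing them with the parentals, only the n allele has switched, so n is the middle locus and the order is al – n – r.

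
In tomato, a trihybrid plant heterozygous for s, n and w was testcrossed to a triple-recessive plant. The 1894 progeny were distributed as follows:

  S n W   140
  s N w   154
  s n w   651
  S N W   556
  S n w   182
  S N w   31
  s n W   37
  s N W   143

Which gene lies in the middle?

The two most frequent reciprocal classes, s n w and S N W, are the parental types, so the F1 was s n w / S N W.
The two rarest classes, s n W and S N w, are the double crossovers. Comparing them with the parentals, only the w allele has switched, so w is the middle locus and the order is n – w – s.

w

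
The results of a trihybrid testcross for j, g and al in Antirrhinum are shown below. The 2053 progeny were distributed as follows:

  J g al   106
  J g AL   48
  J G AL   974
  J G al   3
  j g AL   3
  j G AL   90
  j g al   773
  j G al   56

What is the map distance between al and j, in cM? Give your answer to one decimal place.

The two most frequent reciprocal classes, J G AL and j g al, are the parental types, so the F1 was J G AL / j g al.
The two rarest classes, J G al and j g AL, are the double crossovers. Comparing them with the parentals, only the al allele has switched, so al is the middle locus and the order is g – al – j.
Crossovers in the al–j interval produce the single-crossover classes j G AL and J g al (90 + 106 = 196) plus the double crossovers (6).
RF(al–j) = (196 + 6) / 2053 = 202/2053 = 0.0984 → 9.8 cM.

9.8 cM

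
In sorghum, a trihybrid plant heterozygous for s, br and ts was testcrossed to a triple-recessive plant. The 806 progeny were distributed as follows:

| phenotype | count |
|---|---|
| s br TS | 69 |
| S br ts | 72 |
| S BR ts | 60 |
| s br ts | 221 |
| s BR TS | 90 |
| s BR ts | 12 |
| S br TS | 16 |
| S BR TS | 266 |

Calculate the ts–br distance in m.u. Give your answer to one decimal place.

The two most frequent reciprocal classes, S BR TS and s br ts, are the parental types, so the F1 was S BR TS / s br ts.
The two rarest classes, S br TS and s BR ts, are the double crossovers. Comparing them with the parentals, only the br allele has switched, so br is the middle locus and the order is s – br – ts.
Crossovers in the br–ts interval produce the single-crossover classes S BR ts and s br TS (60 + 69 = 129) plus the double crossovers (28).
RF(br–ts) = (129 + 28) / 806 = 157/806 = 0.1948 → 19.5 m.u.

19.5 m.u.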